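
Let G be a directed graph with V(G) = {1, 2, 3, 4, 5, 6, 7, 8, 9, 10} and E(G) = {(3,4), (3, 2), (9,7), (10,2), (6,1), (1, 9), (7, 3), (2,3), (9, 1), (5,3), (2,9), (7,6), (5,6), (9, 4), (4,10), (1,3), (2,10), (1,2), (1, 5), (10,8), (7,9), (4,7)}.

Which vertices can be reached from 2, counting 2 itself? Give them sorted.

1, 2, 3, 4, 5, 6, 7, 8, 9, 10

Start at 2.
Its neighbours: 3, 9, 10.
Then their neighbours: 1, 4, 7, 8.
Then next layer: 5, 6.
Every vertex is now reached.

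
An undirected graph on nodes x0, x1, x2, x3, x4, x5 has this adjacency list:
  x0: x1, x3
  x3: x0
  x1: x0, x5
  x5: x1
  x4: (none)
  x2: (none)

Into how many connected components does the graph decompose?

3

From x0: component {x0, x1, x3, x5}.
From x2: component {x2}.
From x4: component {x4}.
That's 3 components.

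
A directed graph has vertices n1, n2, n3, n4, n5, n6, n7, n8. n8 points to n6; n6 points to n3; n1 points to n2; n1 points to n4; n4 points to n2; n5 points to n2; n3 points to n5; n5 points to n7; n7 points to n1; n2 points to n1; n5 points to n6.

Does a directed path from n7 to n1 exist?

Yes

Explore from n7.
Distance 1: reach n1.
Found n1.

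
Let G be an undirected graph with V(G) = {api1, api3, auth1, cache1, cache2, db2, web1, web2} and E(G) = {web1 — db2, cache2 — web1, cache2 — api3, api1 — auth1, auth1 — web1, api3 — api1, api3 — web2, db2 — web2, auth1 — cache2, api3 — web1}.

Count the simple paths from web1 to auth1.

web1–api3–api1–auth1
web1–api3–cache2–auth1
web1–auth1
web1–cache2–api3–api1–auth1
web1–cache2–auth1
web1–db2–web2–api3–api1–auth1
web1–db2–web2–api3–cache2–auth1

7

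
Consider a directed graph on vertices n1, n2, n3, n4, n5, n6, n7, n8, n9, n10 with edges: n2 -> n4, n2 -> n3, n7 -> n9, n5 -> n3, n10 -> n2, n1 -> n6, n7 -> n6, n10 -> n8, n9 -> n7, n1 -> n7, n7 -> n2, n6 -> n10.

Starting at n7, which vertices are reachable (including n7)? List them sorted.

n2, n3, n4, n6, n7, n8, n9, n10

Start at n7.
Its neighbours: n2, n6, n9.
Then their neighbours: n3, n4, n10.
Then next layer: n8.
Nothing further is reachable.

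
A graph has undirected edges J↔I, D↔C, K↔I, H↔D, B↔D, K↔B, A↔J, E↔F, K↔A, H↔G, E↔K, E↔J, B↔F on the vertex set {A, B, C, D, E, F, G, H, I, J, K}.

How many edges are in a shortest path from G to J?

6

Distance 0: G.
Distance 1: H.
Distance 2: D.
Distance 3: B, C.
Distance 4: F, K.
Distance 5: A, E, I.
Distance 6: J — contains J.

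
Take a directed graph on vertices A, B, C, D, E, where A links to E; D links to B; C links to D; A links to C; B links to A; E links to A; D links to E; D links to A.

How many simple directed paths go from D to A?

D→A
D→B→A
D→E→A

3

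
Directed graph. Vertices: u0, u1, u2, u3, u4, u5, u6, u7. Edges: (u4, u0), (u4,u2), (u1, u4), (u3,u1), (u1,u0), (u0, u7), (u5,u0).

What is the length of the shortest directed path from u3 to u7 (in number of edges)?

3

Distance 0: u3.
Distance 1: u1.
Distance 2: u0, u4.
Distance 3: u2, u7 — contains u7.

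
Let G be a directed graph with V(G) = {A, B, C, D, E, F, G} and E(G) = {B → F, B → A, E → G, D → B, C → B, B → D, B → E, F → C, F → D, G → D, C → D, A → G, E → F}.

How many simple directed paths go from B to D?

B→A→G→D
B→D
B→E→F→C→D
B→E→F→D
B→E→G→D
B→F→C→D
B→F→D

7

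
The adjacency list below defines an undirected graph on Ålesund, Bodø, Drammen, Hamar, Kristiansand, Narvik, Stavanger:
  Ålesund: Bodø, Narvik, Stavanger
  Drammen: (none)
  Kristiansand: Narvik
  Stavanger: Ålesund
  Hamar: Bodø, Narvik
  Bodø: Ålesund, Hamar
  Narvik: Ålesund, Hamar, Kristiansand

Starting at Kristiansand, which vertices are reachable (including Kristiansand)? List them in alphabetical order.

Ålesund, Bodø, Hamar, Kristiansand, Narvik, Stavanger

Start at Kristiansand.
Its neighbours: Narvik.
Then their neighbours: Ålesund, Hamar.
Then next layer: Bodø, Stavanger.
Nothing further is reachable.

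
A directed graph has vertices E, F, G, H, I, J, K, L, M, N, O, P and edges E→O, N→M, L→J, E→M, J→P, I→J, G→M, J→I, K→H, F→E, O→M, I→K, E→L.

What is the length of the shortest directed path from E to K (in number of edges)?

4

Distance 0: E.
Distance 1: L, M, O.
Distance 2: J.
Distance 3: I, P.
Distance 4: K — contains K.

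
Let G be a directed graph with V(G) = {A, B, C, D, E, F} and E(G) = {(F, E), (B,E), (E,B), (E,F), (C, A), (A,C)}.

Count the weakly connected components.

From A: component {A, C}.
From B: component {B, E, F}.
From D: component {D}.
That's 3 components.

3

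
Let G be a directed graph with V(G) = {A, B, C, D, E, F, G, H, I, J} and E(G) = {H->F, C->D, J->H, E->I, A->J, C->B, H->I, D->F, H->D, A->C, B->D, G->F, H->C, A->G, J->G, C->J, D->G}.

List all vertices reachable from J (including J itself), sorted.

Start at J.
Its neighbours: G, H.
Then their neighbours: C, D, F, I.
Then next layer: B.
Nothing further is reachable.

B, C, D, F, G, H, I, J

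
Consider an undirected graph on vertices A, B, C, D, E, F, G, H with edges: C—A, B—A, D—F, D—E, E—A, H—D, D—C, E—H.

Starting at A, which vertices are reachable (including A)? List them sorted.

Start at A.
Its neighbours: B, C, E.
Then their neighbours: D, H.
Then next layer: F.
Nothing further is reachable.

A, B, C, D, E, F, H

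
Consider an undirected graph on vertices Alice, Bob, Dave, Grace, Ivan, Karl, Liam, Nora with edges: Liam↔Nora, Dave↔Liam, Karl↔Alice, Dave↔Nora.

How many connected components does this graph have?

From Alice: component {Alice, Karl}.
From Bob: component {Bob}.
From Dave: component {Dave, Liam, Nora}.
From Grace: component {Grace}.
From Ivan: component {Ivan}.
That's 5 components.

5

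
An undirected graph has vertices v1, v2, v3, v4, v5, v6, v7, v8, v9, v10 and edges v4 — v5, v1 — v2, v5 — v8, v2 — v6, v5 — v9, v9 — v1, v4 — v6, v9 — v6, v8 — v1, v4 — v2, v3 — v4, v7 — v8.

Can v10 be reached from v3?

No

Explore from v3.
Distance 1: reach v4.
Distance 2: reach v2, v5, v6.
Distance 3: reach v1, v8, v9.
Distance 4: reach v7.
The search is exhausted without reaching v10; it lies in a different component.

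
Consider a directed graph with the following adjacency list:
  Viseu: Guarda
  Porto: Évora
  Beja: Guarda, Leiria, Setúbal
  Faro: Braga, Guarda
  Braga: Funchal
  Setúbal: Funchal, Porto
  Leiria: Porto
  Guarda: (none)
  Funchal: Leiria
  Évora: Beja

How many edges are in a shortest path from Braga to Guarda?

6

Distance 0: Braga.
Distance 1: Funchal.
Distance 2: Leiria.
Distance 3: Porto.
Distance 4: Évora.
Distance 5: Beja.
Distance 6: Guarda, Setúbal — contains Guarda.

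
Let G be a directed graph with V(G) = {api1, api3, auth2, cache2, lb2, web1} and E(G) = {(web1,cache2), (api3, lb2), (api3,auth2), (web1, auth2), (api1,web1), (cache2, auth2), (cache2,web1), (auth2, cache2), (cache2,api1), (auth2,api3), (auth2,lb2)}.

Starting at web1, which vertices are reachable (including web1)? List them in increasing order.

api1, api3, auth2, cache2, lb2, web1

Start at web1.
Its neighbours: auth2, cache2.
Then their neighbours: api1, api3, lb2.
Every vertex is now reached.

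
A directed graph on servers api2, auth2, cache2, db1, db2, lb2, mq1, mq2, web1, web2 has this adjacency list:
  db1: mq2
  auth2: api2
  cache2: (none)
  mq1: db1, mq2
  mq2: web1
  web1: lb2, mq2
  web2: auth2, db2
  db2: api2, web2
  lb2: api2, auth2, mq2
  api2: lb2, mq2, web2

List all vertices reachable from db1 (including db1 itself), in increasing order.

Start at db1.
Its neighbours: mq2.
Then their neighbours: web1.
Then next layer: lb2.
Then next layer: api2, auth2.
Then next layer: web2.
Then next layer: db2.
Nothing further is reachable.

api2, auth2, db1, db2, lb2, mq2, web1, web2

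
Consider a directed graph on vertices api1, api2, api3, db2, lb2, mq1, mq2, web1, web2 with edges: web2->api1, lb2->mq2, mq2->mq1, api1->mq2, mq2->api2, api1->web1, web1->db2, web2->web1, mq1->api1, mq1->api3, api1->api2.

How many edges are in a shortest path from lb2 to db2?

5

Distance 0: lb2.
Distance 1: mq2.
Distance 2: api2, mq1.
Distance 3: api1, api3.
Distance 4: web1.
Distance 5: db2 — contains db2.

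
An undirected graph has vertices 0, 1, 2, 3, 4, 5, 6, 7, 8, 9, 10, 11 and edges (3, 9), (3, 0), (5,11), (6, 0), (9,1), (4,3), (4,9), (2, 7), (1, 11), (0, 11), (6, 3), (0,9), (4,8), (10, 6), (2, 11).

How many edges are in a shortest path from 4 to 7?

5

Distance 0: 4.
Distance 1: 3, 8, 9.
Distance 2: 0, 1, 6.
Distance 3: 10, 11.
Distance 4: 2, 5.
Distance 5: 7 — contains 7.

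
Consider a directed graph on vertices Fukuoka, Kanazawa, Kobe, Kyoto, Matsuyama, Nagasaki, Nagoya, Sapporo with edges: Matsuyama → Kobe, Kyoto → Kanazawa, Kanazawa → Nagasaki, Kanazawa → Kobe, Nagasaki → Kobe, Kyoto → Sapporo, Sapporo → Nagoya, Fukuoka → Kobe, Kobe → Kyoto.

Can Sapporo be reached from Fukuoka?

Yes

Explore from Fukuoka.
Distance 1: reach Kobe.
Distance 2: reach Kyoto.
Distance 3: reach Kanazawa, Sapporo.
Found Sapporo.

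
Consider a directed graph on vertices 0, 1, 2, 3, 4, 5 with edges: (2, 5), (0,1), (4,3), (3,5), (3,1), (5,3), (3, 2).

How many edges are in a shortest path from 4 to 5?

2

Distance 0: 4.
Distance 1: 3.
Distance 2: 1, 2, 5 — contains 5.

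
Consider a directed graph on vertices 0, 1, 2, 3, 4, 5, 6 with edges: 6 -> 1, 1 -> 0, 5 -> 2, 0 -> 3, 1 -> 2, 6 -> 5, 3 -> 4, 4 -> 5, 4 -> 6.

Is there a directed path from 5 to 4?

Explore from 5.
Distance 1: reach 2.
The search from 5 is exhausted; no directed path reaches 4.

No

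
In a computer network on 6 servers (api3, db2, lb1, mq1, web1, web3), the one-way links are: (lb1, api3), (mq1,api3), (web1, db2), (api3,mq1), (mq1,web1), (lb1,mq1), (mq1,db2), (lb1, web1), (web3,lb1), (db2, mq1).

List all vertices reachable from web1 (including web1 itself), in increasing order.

Start at web1.
Its neighbours: db2.
Then their neighbours: mq1.
Then next layer: api3.
Nothing further is reachable.

api3, db2, mq1, web1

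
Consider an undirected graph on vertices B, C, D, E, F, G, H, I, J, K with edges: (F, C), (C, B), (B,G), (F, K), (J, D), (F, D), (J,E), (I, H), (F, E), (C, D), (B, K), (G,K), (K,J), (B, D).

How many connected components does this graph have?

2

From B: component {B, C, D, E, F, G, J, K}.
From H: component {H, I}.
That's 2 components.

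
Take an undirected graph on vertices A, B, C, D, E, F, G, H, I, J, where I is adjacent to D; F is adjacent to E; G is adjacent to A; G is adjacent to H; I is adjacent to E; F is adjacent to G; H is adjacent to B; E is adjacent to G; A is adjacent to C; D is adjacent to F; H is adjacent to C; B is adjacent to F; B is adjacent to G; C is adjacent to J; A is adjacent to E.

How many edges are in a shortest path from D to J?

Distance 0: D.
Distance 1: F, I.
Distance 2: B, E, G.
Distance 3: A, H.
Distance 4: C.
Distance 5: J — contains J.

5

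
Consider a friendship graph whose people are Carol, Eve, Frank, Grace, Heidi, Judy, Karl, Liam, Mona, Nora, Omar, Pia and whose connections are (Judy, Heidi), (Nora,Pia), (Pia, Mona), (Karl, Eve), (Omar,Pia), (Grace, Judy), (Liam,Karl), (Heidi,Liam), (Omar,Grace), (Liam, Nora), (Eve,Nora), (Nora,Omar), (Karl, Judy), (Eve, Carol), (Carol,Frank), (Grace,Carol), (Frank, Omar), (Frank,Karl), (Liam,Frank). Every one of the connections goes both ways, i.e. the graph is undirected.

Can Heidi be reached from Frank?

Explore from Frank.
Distance 1: reach Carol, Karl, Liam, Omar.
Distance 2: reach Eve, Grace, Heidi, Judy, Nora, Pia.
Found Heidi.

Yes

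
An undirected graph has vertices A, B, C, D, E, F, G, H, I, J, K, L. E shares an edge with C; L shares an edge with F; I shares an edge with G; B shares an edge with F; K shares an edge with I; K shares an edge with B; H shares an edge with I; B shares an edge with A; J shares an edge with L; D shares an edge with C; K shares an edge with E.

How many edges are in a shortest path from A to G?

Distance 0: A.
Distance 1: B.
Distance 2: F, K.
Distance 3: E, I, L.
Distance 4: C, G, H, J — contains G.

4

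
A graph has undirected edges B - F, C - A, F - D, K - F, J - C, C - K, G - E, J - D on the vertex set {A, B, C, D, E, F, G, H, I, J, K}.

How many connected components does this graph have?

4

From A: component {A, B, C, D, F, J, K}.
From E: component {E, G}.
From H: component {H}.
From I: component {I}.
That's 4 components.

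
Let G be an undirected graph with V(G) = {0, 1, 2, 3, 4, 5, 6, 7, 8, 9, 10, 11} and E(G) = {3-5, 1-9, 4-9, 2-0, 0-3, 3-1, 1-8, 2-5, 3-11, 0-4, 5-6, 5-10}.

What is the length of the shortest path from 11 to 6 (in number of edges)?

Distance 0: 11.
Distance 1: 3.
Distance 2: 0, 1, 5.
Distance 3: 2, 4, 6, 8, 9, 10 — contains 6.

3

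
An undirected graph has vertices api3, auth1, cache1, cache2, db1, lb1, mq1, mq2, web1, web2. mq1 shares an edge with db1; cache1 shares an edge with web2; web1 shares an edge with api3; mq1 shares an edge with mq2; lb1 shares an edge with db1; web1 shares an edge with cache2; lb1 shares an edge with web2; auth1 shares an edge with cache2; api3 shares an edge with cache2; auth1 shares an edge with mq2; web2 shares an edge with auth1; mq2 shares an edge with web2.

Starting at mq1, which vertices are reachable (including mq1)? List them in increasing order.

api3, auth1, cache1, cache2, db1, lb1, mq1, mq2, web1, web2

Start at mq1.
Its neighbours: db1, mq2.
Then their neighbours: auth1, lb1, web2.
Then next layer: cache1, cache2.
Then next layer: api3, web1.
Every vertex is now reached.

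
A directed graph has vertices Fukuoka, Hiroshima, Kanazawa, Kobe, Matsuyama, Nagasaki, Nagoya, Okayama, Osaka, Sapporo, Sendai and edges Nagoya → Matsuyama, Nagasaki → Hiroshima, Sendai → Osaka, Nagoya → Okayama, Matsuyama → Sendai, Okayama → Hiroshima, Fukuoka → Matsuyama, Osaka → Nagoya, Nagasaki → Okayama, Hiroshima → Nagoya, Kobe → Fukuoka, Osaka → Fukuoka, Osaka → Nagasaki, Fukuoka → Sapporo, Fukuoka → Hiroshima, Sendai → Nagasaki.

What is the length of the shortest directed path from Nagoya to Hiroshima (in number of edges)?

2

Distance 0: Nagoya.
Distance 1: Matsuyama, Okayama.
Distance 2: Hiroshima, Sendai — contains Hiroshima.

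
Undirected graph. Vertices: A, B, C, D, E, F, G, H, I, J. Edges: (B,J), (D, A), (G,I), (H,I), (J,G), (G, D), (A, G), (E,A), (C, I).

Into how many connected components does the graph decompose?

From A: component {A, B, C, D, E, G, H, I, J}.
From F: component {F}.
That's 2 components.

2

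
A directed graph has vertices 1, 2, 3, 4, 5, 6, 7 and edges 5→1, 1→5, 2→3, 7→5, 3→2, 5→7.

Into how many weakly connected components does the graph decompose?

4

From 1: component {1, 5, 7}.
From 2: component {2, 3}.
From 4: component {4}.
From 6: component {6}.
That's 4 components.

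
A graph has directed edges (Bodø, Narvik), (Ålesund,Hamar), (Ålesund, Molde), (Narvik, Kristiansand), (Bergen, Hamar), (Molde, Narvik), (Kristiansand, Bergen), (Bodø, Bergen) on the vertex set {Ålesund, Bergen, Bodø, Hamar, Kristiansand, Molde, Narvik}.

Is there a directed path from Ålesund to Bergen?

Explore from Ålesund.
Distance 1: reach Hamar, Molde.
Distance 2: reach Narvik.
Distance 3: reach Kristiansand.
Distance 4: reach Bergen.
Found Bergen.

Yes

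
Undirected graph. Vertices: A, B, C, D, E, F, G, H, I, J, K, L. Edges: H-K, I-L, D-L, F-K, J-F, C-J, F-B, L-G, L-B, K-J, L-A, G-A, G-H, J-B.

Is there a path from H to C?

Yes

Explore from H.
Distance 1: reach G, K.
Distance 2: reach A, F, J, L.
Distance 3: reach B, C, D, I.
Found C.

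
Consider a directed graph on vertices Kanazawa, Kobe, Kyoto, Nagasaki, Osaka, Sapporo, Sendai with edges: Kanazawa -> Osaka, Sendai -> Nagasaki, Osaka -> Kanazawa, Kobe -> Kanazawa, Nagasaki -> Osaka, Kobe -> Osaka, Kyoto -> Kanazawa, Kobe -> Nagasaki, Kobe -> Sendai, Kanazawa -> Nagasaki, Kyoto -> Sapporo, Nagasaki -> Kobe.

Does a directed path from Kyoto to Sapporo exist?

Yes

Explore from Kyoto.
Distance 1: reach Kanazawa, Sapporo.
Found Sapporo.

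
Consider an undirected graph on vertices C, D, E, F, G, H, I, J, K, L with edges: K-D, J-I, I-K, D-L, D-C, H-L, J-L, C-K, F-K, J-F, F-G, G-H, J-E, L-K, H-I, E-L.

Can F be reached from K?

Explore from K.
Distance 1: reach C, D, F, I, L.
Found F.

Yes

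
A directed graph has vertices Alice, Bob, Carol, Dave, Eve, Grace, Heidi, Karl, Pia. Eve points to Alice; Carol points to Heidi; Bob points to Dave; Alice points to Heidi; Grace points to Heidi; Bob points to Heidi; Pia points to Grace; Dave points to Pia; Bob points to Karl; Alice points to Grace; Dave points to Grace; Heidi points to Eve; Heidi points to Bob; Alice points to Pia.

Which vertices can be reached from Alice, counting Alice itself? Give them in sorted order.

Alice, Bob, Dave, Eve, Grace, Heidi, Karl, Pia

Start at Alice.
Its neighbours: Grace, Heidi, Pia.
Then their neighbours: Bob, Eve.
Then next layer: Dave, Karl.
Nothing further is reachable.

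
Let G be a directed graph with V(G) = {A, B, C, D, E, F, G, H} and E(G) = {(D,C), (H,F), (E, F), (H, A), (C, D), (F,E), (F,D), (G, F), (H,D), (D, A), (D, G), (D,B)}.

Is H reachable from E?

No

Explore from E.
Distance 1: reach F.
Distance 2: reach D.
Distance 3: reach A, B, C, G.
The search from E is exhausted; no directed path reaches H.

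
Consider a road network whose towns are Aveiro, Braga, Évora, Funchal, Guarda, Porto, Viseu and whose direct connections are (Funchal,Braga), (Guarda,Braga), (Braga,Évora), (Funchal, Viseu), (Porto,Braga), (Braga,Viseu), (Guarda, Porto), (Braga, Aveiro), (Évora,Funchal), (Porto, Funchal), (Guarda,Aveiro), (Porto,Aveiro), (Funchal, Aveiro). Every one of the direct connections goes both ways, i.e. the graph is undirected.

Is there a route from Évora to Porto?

Explore from Évora.
Distance 1: reach Braga, Funchal.
Distance 2: reach Aveiro, Guarda, Porto, Viseu.
Found Porto.

Yes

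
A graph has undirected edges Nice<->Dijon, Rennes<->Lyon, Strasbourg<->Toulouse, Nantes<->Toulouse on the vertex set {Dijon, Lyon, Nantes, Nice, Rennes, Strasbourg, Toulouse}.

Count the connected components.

3

From Dijon: component {Dijon, Nice}.
From Lyon: component {Lyon, Rennes}.
From Nantes: component {Nantes, Strasbourg, Toulouse}.
That's 3 components.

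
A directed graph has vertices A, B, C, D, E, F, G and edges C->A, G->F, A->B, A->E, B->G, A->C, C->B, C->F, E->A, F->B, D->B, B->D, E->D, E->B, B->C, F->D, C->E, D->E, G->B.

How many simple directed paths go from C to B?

C→A→B
C→A→E→B
C→A→E→D→B
C→B
C→E→A→B
C→E→B
C→E→D→B
C→F→B
C→F→D→B
C→F→D→E→A→B
C→F→D→E→B

11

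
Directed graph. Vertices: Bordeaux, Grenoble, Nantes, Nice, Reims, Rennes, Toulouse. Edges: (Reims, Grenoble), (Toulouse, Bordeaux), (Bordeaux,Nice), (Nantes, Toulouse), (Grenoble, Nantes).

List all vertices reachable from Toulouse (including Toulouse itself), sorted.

Start at Toulouse.
Its neighbours: Bordeaux.
Then their neighbours: Nice.
Nothing further is reachable.

Bordeaux, Nice, Toulouse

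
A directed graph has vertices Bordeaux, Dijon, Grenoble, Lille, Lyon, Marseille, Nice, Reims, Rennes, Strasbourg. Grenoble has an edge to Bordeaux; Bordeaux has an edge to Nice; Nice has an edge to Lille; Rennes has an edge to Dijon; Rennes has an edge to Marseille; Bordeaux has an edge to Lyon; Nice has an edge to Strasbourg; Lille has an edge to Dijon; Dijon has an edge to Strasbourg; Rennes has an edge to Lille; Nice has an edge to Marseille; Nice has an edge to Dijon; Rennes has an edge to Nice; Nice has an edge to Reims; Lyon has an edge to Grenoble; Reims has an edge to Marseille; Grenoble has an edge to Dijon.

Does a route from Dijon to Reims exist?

Explore from Dijon.
Distance 1: reach Strasbourg.
The search from Dijon is exhausted; no directed path reaches Reims.

No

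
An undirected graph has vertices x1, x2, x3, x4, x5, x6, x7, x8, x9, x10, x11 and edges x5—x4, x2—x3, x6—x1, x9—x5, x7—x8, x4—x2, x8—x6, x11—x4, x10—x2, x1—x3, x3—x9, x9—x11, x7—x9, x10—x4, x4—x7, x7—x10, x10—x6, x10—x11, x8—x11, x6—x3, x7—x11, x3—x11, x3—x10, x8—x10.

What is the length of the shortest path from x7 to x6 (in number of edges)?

2

Distance 0: x7.
Distance 1: x4, x8, x9, x10, x11.
Distance 2: x2, x3, x5, x6 — contains x6.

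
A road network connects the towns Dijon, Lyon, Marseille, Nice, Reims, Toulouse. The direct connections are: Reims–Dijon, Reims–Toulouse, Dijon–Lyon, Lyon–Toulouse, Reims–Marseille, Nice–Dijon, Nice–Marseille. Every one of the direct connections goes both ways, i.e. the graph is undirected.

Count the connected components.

From Dijon: component {Dijon, Lyon, Marseille, Nice, Reims, Toulouse}.
That's 1 component.

1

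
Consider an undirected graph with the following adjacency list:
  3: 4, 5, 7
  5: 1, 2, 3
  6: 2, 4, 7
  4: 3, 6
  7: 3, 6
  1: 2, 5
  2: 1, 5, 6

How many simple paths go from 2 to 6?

5

2–1–5–3–4–6
2–1–5–3–7–6
2–5–3–4–6
2–5–3–7–6
2–6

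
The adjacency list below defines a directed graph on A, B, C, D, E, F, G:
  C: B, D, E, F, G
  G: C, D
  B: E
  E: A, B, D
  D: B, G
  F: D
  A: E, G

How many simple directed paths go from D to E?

D→B→E
D→G→C→B→E
D→G→C→E

3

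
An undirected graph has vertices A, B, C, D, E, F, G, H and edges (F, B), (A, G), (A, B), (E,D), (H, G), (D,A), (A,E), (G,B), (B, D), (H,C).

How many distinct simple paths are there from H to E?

H–G–A–B–D–E
H–G–A–D–E
H–G–A–E
H–G–B–A–D–E
H–G–B–A–E
H–G–B–D–A–E
H–G–B–D–E

7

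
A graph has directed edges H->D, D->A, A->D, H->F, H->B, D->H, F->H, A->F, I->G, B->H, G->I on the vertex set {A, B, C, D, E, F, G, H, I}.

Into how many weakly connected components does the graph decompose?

4

From A: component {A, B, D, F, H}.
From C: component {C}.
From E: component {E}.
From G: component {G, I}.
That's 4 components.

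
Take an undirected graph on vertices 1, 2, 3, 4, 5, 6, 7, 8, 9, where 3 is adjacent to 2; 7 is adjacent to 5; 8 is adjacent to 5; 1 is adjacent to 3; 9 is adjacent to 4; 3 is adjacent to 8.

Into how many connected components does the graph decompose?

From 1: component {1, 2, 3, 5, 7, 8}.
From 4: component {4, 9}.
From 6: component {6}.
That's 3 components.

3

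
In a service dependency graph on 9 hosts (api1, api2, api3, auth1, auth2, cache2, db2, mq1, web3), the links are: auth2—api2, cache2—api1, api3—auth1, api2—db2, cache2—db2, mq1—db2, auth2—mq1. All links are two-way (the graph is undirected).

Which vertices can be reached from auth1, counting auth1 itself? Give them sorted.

api3, auth1

Start at auth1.
Its neighbours: api3.
Nothing further is reachable.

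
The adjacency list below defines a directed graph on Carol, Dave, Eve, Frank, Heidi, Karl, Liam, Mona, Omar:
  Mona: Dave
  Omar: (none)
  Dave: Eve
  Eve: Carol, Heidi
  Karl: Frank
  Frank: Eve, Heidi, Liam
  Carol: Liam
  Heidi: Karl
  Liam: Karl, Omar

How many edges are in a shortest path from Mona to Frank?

Distance 0: Mona.
Distance 1: Dave.
Distance 2: Eve.
Distance 3: Carol, Heidi.
Distance 4: Karl, Liam.
Distance 5: Frank, Omar — contains Frank.

5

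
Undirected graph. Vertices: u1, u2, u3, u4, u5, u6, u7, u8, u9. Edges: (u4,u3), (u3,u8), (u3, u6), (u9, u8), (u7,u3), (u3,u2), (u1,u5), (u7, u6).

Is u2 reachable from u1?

No

Explore from u1.
Distance 1: reach u5.
The search is exhausted without reaching u2; it lies in a different component.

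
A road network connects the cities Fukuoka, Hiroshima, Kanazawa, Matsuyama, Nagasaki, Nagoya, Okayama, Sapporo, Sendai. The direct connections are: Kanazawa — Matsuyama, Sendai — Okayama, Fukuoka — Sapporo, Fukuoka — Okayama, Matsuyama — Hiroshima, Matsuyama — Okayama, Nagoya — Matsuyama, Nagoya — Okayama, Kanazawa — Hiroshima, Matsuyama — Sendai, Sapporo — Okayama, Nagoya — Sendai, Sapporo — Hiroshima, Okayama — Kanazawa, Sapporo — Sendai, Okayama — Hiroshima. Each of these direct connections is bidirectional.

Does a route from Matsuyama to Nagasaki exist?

Explore from Matsuyama.
Distance 1: reach Hiroshima, Kanazawa, Nagoya, Okayama, Sendai.
Distance 2: reach Fukuoka, Sapporo.
The search is exhausted without reaching Nagasaki; it lies in a different component.

No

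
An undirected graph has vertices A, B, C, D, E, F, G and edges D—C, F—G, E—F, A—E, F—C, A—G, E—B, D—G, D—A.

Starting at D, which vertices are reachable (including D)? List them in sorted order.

A, B, C, D, E, F, G

Start at D.
Its neighbours: A, C, G.
Then their neighbours: E, F.
Then next layer: B.
Every vertex is now reached.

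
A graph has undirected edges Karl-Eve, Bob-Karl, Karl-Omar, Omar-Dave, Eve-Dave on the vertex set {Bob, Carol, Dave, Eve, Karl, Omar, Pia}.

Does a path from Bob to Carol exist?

No

Explore from Bob.
Distance 1: reach Karl.
Distance 2: reach Eve, Omar.
Distance 3: reach Dave.
The search is exhausted without reaching Carol; it lies in a different component.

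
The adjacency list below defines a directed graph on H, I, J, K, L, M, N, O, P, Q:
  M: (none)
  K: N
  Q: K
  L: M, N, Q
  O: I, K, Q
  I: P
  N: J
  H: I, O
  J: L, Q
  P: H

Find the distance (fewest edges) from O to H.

Distance 0: O.
Distance 1: I, K, Q.
Distance 2: N, P.
Distance 3: H, J — contains H.

3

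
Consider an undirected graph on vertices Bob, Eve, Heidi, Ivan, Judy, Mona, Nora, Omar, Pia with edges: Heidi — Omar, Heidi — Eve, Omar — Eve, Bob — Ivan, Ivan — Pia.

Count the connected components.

From Bob: component {Bob, Ivan, Pia}.
From Eve: component {Eve, Heidi, Omar}.
From Judy: component {Judy}.
From Mona: component {Mona}.
From Nora: component {Nora}.
That's 5 components.

5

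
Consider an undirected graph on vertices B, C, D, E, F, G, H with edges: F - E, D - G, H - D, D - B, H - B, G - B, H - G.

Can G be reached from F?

Explore from F.
Distance 1: reach E.
The search is exhausted without reaching G; it lies in a different component.

No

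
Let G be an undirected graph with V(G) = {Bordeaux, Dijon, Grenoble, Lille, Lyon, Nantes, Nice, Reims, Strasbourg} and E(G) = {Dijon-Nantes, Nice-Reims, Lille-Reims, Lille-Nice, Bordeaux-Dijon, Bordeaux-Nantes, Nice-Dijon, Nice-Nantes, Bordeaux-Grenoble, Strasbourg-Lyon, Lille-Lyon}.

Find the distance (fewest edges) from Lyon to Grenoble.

Distance 0: Lyon.
Distance 1: Lille, Strasbourg.
Distance 2: Nice, Reims.
Distance 3: Dijon, Nantes.
Distance 4: Bordeaux.
Distance 5: Grenoble — contains Grenoble.

5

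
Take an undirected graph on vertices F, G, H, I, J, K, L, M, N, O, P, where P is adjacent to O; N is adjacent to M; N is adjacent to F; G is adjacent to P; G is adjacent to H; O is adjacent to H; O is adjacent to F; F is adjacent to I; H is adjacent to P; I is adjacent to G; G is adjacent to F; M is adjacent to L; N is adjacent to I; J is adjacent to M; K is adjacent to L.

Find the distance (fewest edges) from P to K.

6

Distance 0: P.
Distance 1: G, H, O.
Distance 2: F, I.
Distance 3: N.
Distance 4: M.
Distance 5: J, L.
Distance 6: K — contains K.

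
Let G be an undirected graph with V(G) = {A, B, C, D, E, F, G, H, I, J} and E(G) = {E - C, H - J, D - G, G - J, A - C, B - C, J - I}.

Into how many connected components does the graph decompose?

From A: component {A, B, C, E}.
From D: component {D, G, H, I, J}.
From F: component {F}.
That's 3 components.

3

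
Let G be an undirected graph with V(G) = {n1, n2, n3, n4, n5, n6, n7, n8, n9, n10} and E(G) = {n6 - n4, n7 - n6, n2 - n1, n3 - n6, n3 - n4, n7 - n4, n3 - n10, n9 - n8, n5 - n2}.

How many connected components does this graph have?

From n1: component {n1, n2, n5}.
From n3: component {n3, n4, n6, n7, n10}.
From n8: component {n8, n9}.
That's 3 components.

3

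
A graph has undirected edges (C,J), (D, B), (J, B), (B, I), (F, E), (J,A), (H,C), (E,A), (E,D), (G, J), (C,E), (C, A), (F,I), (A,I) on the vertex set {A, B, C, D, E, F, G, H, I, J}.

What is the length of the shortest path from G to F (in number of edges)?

Distance 0: G.
Distance 1: J.
Distance 2: A, B, C.
Distance 3: D, E, H, I.
Distance 4: F — contains F.

4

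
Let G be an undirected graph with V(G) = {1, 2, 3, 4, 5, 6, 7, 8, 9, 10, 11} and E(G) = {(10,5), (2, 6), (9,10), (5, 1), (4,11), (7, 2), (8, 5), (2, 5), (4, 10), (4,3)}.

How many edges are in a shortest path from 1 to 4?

3

Distance 0: 1.
Distance 1: 5.
Distance 2: 2, 8, 10.
Distance 3: 4, 6, 7, 9 — contains 4.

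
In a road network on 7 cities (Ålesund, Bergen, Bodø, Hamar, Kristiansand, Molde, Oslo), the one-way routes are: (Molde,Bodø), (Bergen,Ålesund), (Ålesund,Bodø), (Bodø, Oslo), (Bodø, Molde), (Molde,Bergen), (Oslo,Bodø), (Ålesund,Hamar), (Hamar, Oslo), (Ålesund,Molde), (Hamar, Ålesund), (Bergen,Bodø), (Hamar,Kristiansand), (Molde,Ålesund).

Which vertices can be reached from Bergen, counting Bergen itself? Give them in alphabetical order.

Ålesund, Bergen, Bodø, Hamar, Kristiansand, Molde, Oslo

Start at Bergen.
Its neighbours: Ålesund, Bodø.
Then their neighbours: Hamar, Molde, Oslo.
Then next layer: Kristiansand.
Every vertex is now reached.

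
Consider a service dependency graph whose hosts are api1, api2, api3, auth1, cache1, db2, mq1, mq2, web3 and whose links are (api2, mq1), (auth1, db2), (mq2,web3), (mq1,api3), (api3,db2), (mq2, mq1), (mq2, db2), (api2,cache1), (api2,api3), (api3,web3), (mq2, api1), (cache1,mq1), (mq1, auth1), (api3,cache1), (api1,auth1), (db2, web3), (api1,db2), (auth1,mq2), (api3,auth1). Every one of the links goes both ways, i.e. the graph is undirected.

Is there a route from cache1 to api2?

Explore from cache1.
Distance 1: reach api2, api3, mq1.
Found api2.

Yes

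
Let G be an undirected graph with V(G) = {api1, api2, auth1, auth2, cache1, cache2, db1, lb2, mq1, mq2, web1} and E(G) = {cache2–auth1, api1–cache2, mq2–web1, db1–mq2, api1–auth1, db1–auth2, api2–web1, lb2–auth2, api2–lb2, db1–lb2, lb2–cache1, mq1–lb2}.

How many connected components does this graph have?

2

From api1: component {api1, auth1, cache2}.
From api2: component {api2, auth2, cache1, db1, lb2, mq1, mq2, web1}.
That's 2 components.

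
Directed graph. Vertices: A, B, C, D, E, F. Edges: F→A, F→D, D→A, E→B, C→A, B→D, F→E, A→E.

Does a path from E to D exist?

Explore from E.
Distance 1: reach B.
Distance 2: reach D.
Found D.

Yes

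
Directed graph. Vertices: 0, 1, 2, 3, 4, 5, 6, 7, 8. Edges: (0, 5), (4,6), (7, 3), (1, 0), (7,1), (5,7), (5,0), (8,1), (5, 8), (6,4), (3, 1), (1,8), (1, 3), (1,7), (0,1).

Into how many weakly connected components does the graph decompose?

From 0: component {0, 1, 3, 5, 7, 8}.
From 2: component {2}.
From 4: component {4, 6}.
That's 3 components.

3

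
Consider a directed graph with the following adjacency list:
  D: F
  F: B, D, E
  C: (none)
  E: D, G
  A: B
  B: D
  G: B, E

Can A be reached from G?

No

Explore from G.
Distance 1: reach B, E.
Distance 2: reach D.
Distance 3: reach F.
The search from G is exhausted; no directed path reaches A.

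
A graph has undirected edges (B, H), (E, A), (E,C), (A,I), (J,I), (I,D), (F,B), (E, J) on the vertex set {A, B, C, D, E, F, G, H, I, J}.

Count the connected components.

3

From A: component {A, C, D, E, I, J}.
From B: component {B, F, H}.
From G: component {G}.
That's 3 components.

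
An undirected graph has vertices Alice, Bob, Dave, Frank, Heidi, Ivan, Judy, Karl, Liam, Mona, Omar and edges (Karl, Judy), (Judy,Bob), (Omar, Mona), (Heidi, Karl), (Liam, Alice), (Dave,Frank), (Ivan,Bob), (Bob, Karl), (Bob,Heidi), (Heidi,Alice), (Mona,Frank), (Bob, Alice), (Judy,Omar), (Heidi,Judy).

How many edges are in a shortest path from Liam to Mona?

5

Distance 0: Liam.
Distance 1: Alice.
Distance 2: Bob, Heidi.
Distance 3: Ivan, Judy, Karl.
Distance 4: Omar.
Distance 5: Mona — contains Mona.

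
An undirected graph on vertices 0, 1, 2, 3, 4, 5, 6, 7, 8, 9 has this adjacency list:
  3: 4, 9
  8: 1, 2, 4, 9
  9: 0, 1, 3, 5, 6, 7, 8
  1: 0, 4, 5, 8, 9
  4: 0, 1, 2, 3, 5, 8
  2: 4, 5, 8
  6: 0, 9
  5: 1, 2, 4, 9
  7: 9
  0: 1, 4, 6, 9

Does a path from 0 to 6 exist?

Explore from 0.
Distance 1: reach 1, 4, 6, 9.
Found 6.

Yes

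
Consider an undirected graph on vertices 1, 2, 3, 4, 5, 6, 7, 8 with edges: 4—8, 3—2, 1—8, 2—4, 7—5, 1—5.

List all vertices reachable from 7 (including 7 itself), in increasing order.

Start at 7.
Its neighbours: 5.
Then their neighbours: 1.
Then next layer: 8.
Then next layer: 4.
Then next layer: 2.
Then next layer: 3.
Nothing further is reachable.

1, 2, 3, 4, 5, 7, 8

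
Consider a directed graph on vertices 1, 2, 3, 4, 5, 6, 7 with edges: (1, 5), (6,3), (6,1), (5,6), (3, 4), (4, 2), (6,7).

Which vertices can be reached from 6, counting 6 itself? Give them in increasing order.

Start at 6.
Its neighbours: 1, 3, 7.
Then their neighbours: 4, 5.
Then next layer: 2.
Every vertex is now reached.

1, 2, 3, 4, 5, 6, 7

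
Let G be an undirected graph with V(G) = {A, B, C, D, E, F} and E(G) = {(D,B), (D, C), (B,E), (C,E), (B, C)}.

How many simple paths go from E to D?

4

E–B–C–D
E–B–D
E–C–B–D
E–C–D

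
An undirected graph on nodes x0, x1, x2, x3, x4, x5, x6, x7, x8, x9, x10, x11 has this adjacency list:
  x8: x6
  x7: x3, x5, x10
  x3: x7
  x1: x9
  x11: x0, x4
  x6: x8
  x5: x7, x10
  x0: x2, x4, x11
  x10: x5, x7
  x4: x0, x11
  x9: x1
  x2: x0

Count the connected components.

4

From x0: component {x0, x2, x4, x11}.
From x1: component {x1, x9}.
From x3: component {x3, x5, x7, x10}.
From x6: component {x6, x8}.
That's 4 components.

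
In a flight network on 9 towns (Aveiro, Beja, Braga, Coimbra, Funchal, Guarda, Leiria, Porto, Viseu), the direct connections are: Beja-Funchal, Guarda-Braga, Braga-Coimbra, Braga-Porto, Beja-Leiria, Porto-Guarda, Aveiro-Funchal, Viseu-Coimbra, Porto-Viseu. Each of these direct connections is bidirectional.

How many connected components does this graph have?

2

From Aveiro: component {Aveiro, Beja, Funchal, Leiria}.
From Braga: component {Braga, Coimbra, Guarda, Porto, Viseu}.
That's 2 components.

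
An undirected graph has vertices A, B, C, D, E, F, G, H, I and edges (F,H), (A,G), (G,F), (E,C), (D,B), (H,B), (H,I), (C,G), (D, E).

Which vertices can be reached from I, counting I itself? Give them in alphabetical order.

A, B, C, D, E, F, G, H, I

Start at I.
Its neighbours: H.
Then their neighbours: B, F.
Then next layer: D, G.
Then next layer: A, C, E.
Every vertex is now reached.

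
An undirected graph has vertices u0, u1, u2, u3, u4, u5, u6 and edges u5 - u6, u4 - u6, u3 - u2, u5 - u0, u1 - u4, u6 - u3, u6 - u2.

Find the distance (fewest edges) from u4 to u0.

3

Distance 0: u4.
Distance 1: u1, u6.
Distance 2: u2, u3, u5.
Distance 3: u0 — contains u0.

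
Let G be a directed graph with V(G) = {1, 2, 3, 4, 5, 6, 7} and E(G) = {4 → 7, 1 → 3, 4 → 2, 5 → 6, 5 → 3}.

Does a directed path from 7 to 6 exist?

No

7 has no outgoing edges, so nothing is reachable from it.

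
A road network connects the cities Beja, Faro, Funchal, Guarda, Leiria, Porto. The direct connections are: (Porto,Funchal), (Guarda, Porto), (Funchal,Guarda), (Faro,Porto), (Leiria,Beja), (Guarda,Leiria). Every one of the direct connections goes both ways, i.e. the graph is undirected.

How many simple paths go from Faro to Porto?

Faro–Porto

1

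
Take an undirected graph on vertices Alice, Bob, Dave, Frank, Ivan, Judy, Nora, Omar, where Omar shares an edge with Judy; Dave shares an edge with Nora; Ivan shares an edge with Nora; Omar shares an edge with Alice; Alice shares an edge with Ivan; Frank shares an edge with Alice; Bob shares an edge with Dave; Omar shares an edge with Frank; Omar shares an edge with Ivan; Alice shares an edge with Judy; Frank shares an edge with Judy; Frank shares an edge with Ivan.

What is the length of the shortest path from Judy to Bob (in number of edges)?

5

Distance 0: Judy.
Distance 1: Alice, Frank, Omar.
Distance 2: Ivan.
Distance 3: Nora.
Distance 4: Dave.
Distance 5: Bob — contains Bob.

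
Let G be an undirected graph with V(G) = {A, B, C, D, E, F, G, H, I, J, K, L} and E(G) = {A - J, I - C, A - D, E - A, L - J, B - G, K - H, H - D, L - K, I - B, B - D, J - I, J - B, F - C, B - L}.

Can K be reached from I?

Yes

Explore from I.
Distance 1: reach B, C, J.
Distance 2: reach A, D, F, G, L.
Distance 3: reach E, H, K.
Found K.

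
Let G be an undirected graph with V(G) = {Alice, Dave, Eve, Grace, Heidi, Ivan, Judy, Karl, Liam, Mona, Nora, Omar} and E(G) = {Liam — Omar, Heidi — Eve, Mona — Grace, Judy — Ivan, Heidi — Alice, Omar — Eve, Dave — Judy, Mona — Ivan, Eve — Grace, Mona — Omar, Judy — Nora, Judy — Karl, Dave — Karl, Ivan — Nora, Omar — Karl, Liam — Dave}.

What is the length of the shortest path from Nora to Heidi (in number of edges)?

5

Distance 0: Nora.
Distance 1: Ivan, Judy.
Distance 2: Dave, Karl, Mona.
Distance 3: Grace, Liam, Omar.
Distance 4: Eve.
Distance 5: Heidi — contains Heidi.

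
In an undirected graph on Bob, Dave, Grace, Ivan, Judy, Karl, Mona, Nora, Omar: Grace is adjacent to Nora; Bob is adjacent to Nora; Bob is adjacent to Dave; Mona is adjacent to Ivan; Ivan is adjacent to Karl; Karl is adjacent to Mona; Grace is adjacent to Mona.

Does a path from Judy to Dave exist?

No

Judy has no edges, so nothing is reachable from it.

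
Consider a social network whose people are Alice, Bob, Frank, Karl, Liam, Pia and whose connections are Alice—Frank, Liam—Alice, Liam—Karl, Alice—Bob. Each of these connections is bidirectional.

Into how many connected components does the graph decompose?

From Alice: component {Alice, Bob, Frank, Karl, Liam}.
From Pia: component {Pia}.
That's 2 components.

2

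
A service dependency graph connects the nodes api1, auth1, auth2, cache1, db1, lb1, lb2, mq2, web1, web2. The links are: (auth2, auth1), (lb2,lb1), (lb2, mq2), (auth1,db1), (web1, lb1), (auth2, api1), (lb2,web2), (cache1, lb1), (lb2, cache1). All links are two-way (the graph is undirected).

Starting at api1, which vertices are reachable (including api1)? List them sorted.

api1, auth1, auth2, db1

Start at api1.
Its neighbours: auth2.
Then their neighbours: auth1.
Then next layer: db1.
Nothing further is reachable.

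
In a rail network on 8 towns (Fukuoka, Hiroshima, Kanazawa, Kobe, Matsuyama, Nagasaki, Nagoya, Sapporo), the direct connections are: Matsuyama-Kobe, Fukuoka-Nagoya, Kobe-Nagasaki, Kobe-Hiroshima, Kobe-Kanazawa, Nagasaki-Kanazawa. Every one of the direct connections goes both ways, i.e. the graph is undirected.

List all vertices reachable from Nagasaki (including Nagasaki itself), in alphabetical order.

Start at Nagasaki.
Its neighbours: Kanazawa, Kobe.
Then their neighbours: Hiroshima, Matsuyama.
Nothing further is reachable.

Hiroshima, Kanazawa, Kobe, Matsuyama, Nagasaki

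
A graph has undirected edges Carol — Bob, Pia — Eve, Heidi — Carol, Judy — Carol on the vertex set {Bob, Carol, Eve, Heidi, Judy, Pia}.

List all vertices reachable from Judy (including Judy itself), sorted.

Bob, Carol, Heidi, Judy

Start at Judy.
Its neighbours: Carol.
Then their neighbours: Bob, Heidi.
Nothing further is reachable.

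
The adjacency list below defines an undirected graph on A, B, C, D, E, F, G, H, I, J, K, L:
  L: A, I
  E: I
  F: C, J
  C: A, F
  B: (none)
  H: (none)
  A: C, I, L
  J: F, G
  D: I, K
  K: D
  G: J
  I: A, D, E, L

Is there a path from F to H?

No

Explore from F.
Distance 1: reach C, J.
Distance 2: reach A, G.
Distance 3: reach I, L.
Distance 4: reach D, E.
Distance 5: reach K.
The search is exhausted without reaching H; it lies in a different component.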